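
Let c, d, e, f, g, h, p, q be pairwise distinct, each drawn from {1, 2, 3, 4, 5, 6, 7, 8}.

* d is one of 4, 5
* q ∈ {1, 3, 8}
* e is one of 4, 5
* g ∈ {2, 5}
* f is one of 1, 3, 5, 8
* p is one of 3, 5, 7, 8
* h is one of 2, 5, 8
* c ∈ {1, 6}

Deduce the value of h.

8

The 8 variables draw from only 8 values {1, 2, 3, 4, 5, 6, 7, 8}, so each is used; only c can be 6, hence c = 6.
The 7 still-open variables draw from only 7 values {1, 2, 3, 4, 5, 7, 8}, so each is used; only p can be 7, hence p = 7.
d and e share exactly the 2 values {4, 5}; by pigeonhole those values go to them, so strike 4, 5 from f, g, h.
g must be 2 (only option left). Remove 2 from h.
So h = 8.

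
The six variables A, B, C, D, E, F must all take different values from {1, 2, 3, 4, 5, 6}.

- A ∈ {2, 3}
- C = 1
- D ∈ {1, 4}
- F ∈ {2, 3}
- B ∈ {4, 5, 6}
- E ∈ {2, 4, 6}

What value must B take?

5

C must be 1 (only option left). Eliminate 1 elsewhere: D.
D's domain is down to {4}, so D = 4. Eliminate 4 elsewhere: B, E.
The 4 still-open variables together cover exactly {2, 3, 5, 6} — 4 values for 4 variables — and 5 appears only in B's list, so B = 5.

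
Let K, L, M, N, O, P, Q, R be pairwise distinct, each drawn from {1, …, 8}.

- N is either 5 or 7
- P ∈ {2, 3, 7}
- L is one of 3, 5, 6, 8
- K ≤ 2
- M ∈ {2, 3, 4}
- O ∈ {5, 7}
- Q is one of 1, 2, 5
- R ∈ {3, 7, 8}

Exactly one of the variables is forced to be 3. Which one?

The 8 variables together cover exactly {1, 2, 3, 4, 5, 6, 7, 8} — 8 values for 8 variables — and 4 appears only in M's list, so M = 4.
The 7 still-open variables together cover exactly {1, 2, 3, 5, 6, 7, 8} — 7 values for 7 variables — and 6 appears only in L's list, so L = 6.
The 6 still-open variables together cover exactly {1, 2, 3, 5, 7, 8} — 6 values for 6 variables — and 8 appears only in R's list, so R = 8.
The 5 still-open variables together cover exactly {1, 2, 3, 5, 7} — 5 values for 5 variables — and 3 appears only in P's list, so P = 3.

P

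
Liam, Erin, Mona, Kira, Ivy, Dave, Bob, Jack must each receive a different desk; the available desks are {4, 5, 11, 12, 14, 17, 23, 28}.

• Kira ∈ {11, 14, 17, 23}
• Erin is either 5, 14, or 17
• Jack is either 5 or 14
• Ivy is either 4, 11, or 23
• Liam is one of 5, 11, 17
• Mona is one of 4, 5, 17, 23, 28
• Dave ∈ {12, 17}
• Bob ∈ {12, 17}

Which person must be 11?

Among the 8 variables, 28 fits only Mona (and all 8 values in {4, 5, 11, 12, 14, 17, 23, 28} must be used), so Mona = 28.
Among the 7 still-open variables, 4 fits only Ivy (and all 7 values in {4, 5, 11, 12, 14, 17, 23} must be used), so Ivy = 4.
The 6 still-open variables draw from only 6 values {5, 11, 12, 14, 17, 23}, so each is used; only Kira can be 23, hence Kira = 23.
The 5 still-open variables draw from only 5 values {5, 11, 12, 14, 17}, so each is used; only Liam can be 11, hence Liam = 11.

Liam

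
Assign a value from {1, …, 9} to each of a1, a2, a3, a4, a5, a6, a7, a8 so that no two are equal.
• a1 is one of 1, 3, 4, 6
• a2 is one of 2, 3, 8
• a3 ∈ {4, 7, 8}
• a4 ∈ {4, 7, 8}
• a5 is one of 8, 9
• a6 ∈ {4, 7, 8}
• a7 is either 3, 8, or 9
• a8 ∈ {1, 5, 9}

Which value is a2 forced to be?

2

a3, a4, a6 share exactly the 3 values {4, 7, 8}; by pigeonhole those values go to them, so strike 4, 7, 8 from a1, a2, a5, a7.
a5 must be 9 (only option left). Remove 9 from a7, a8.
That leaves a7 = 3. Remove 3 from a1, a2.
So a2 = 2.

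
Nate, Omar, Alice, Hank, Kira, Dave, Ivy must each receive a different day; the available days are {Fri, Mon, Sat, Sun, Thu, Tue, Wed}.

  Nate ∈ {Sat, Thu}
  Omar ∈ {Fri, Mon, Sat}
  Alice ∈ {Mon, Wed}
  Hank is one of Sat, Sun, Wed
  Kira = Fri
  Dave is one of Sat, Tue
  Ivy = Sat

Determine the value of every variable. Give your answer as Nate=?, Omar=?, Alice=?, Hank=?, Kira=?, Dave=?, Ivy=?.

Kira's domain is down to {Fri}, so Kira = Fri. Remove Fri from Omar.
That leaves Ivy = Sat. So Nate, Omar, Hank, Dave can't be Sat.
Nate must be Thu (only option left).
Omar's domain is down to {Mon}, so Omar = Mon. So Alice can't be Mon.
Alice has just one choice, so Alice = Wed. Strike Wed from Hank.
Hank's domain is down to {Sun}, so Hank = Sun.
That leaves Dave = Tue.

Nate=Thu, Omar=Mon, Alice=Wed, Hank=Sun, Kira=Fri, Dave=Tue, Ivy=Sat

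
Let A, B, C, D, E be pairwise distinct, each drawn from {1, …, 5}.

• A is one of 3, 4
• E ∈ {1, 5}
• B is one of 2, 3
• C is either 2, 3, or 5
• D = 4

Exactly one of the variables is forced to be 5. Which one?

C

D has just one choice, so D = 4. So A can't be 4.
That leaves A = 3. Remove 3 from B, C.
B must be 2 (only option left). Eliminate 2 elsewhere: C.
So 5 goes to C.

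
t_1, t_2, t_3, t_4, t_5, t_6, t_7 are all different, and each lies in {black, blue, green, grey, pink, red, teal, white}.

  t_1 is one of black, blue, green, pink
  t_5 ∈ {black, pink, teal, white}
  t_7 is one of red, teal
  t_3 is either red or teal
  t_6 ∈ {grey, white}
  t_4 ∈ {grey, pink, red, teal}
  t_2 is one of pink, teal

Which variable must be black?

t_5

t_3 and t_7 share exactly the 2 values {red, teal}; by pigeonhole those values go to them, so strike red, teal from t_2, t_4, t_5.
t_2's domain is down to {pink}, so t_2 = pink. So t_1, t_4, t_5 can't be pink.
t_4 must be grey (only option left). So t_6 can't be grey.
t_6 must be white (only option left). Remove white from t_5.
So black goes to t_5.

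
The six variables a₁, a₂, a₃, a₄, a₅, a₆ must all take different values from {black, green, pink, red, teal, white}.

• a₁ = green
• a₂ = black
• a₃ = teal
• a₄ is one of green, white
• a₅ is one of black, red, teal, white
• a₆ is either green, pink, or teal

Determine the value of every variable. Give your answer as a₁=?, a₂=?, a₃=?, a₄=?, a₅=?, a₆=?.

a₁ must be green (only option left). Strike green from a₄, a₆.
That leaves a₂ = black. Remove black from a₅.
a₃ must be teal (only option left). Eliminate teal elsewhere: a₅, a₆.
a₄'s domain is down to {white}, so a₄ = white. So a₅ can't be white.
a₅'s domain is down to {red}, so a₅ = red.
That leaves a₆ = pink.

a₁=green, a₂=black, a₃=teal, a₄=white, a₅=red, a₆=pink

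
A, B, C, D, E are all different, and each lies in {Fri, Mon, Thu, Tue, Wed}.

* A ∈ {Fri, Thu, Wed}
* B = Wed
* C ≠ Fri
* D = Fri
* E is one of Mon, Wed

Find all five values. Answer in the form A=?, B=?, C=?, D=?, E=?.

A=Thu, B=Wed, C=Tue, D=Fri, E=Mon

B's domain is down to {Wed}, so B = Wed. Remove Wed from A, C, E.
D's domain is down to {Fri}, so D = Fri. Strike Fri from A.
E must be Mon (only option left). Remove Mon from C.
A has just one choice, so A = Thu. Eliminate Thu elsewhere: C.
C's domain is down to {Tue}, so C = Tue.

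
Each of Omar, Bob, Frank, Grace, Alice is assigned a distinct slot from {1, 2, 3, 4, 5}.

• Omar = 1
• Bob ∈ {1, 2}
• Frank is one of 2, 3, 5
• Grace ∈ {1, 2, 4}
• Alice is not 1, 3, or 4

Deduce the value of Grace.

Omar has just one choice, so Omar = 1. So Bob, Grace can't be 1.
That leaves Bob = 2. Strike 2 from Frank, Grace, Alice.
So Grace = 4.

4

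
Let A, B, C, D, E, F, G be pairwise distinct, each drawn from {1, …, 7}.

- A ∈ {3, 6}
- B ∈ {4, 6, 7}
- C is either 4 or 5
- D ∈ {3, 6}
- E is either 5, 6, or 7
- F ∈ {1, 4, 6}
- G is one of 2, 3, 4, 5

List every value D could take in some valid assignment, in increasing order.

The 7 variables draw from only 7 values {1, 2, 3, 4, 5, 6, 7}, so each is used; only F can be 1, hence F = 1.
Among the 6 still-open variables, 2 fits only G (and all 6 values in {2, 3, 4, 5, 6, 7} must be used), so G = 2.
The 2 variables A and D are confined to {3, 6}, which locks those values in; drop them from B, E.
No further eliminations apply; D can still be any of 3, 6.

3, 6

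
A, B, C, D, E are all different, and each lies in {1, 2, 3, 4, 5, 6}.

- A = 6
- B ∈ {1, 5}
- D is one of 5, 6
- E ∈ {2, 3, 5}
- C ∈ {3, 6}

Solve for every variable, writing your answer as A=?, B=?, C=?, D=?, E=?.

A's domain is down to {6}, so A = 6. Strike 6 from C, D.
C's domain is down to {3}, so C = 3. Strike 3 from E.
D has just one choice, so D = 5. Remove 5 from B, E.
E must be 2 (only option left).
B has just one choice, so B = 1.

A=6, B=1, C=3, D=5, E=2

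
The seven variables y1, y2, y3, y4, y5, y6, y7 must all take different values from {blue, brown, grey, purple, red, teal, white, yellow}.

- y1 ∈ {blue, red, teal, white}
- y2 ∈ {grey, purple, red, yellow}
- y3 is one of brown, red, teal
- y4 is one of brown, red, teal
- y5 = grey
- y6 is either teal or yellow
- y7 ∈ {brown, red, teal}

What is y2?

y5 has just one choice, so y5 = grey. Remove grey from y2.
y3, y4, y7 between them cover only {brown, red, teal} — a naked triple. Remove those values from y1, y2, y6.
That leaves y6 = yellow. Eliminate yellow elsewhere: y2.
So y2 = purple.

purple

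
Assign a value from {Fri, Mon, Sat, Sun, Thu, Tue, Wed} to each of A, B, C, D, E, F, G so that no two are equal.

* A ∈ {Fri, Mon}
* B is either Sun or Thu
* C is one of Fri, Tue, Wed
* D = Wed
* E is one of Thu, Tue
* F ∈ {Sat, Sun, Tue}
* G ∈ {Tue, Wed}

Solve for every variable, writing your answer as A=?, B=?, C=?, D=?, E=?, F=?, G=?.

A=Mon, B=Sun, C=Fri, D=Wed, E=Thu, F=Sat, G=Tue

D has just one choice, so D = Wed. Strike Wed from C, G.
That leaves G = Tue. Strike Tue from C, E, F.
C's domain is down to {Fri}, so C = Fri. So A can't be Fri.
That leaves E = Thu. Eliminate Thu elsewhere: B.
A must be Mon (only option left).
That leaves B = Sun. Eliminate Sun elsewhere: F.
F must be Sat (only option left).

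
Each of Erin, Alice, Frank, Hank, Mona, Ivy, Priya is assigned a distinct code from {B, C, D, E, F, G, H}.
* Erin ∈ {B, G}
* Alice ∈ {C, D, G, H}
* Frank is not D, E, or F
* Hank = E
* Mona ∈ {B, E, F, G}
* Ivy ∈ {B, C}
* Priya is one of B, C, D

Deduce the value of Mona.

Hank's domain is down to {E}, so Hank = E. So Mona can't be E.
The 6 still-open variables draw from only 6 values {B, C, D, F, G, H}, so each is used; only Mona can be F, hence Mona = F.

F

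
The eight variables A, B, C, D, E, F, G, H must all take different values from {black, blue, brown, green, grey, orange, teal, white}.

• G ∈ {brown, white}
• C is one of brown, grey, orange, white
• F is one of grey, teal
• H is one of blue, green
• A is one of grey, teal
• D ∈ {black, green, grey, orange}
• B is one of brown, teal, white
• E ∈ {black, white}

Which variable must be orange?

The 8 variables draw from only 8 values {black, blue, brown, green, grey, orange, teal, white}, so each is used; only H can be blue, hence H = blue.
The 7 still-open variables draw from only 7 values {black, brown, green, grey, orange, teal, white}, so each is used; only D can be green, hence D = green.
The 6 still-open variables together cover exactly {black, brown, grey, orange, teal, white} — 6 values for 6 variables — and black appears only in E's list, so E = black.
Among the 5 still-open variables, orange fits only C (and all 5 values in {brown, grey, orange, teal, white} must be used), so C = orange.

C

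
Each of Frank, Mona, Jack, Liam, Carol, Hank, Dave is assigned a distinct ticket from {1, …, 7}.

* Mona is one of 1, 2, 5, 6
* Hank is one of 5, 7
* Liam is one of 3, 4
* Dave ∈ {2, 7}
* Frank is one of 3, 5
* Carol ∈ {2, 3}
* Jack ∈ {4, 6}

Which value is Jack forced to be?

6

The 7 variables together cover exactly {1, 2, 3, 4, 5, 6, 7} — 7 values for 7 variables — and 1 appears only in Mona's list, so Mona = 1.
The 6 still-open variables together cover exactly {2, 3, 4, 5, 6, 7} — 6 values for 6 variables — and 6 appears only in Jack's list, so Jack = 6.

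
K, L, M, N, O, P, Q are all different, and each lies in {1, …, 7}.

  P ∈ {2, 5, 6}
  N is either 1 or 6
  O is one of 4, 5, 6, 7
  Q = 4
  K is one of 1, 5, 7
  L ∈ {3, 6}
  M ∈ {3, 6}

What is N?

1

Q's domain is down to {4}, so Q = 4. So O can't be 4.
Among the 6 still-open variables, 2 fits only P (and all 6 values in {1, 2, 3, 5, 6, 7} must be used), so P = 2.
L and M between them cover only {3, 6} — a naked pair. Remove those values from N, O.
So N = 1.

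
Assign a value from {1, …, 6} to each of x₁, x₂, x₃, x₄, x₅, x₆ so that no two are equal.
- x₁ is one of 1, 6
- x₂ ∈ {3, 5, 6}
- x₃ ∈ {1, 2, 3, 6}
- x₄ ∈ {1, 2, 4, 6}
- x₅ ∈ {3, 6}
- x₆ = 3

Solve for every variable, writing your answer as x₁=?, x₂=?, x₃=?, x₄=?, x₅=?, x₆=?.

x₆ has just one choice, so x₆ = 3. Eliminate 3 elsewhere: x₂, x₃, x₅.
x₅ must be 6 (only option left). Eliminate 6 elsewhere: x₁, x₂, x₃, x₄.
x₁'s domain is down to {1}, so x₁ = 1. Remove 1 from x₃, x₄.
x₂'s domain is down to {5}, so x₂ = 5.
x₃'s domain is down to {2}, so x₃ = 2. So x₄ can't be 2.
x₄'s domain is down to {4}, so x₄ = 4.

x₁=1, x₂=5, x₃=2, x₄=4, x₅=6, x₆=3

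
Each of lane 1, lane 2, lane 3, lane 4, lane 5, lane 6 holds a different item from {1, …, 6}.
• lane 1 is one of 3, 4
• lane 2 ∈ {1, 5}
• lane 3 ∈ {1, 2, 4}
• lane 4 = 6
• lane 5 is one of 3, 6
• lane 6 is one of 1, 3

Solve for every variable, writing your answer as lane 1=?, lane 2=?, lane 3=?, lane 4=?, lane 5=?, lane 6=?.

lane 1=4, lane 2=5, lane 3=2, lane 4=6, lane 5=3, lane 6=1

lane 4 must be 6 (only option left). Strike 6 from lane 5.
That leaves lane 5 = 3. So lane 1, lane 6 can't be 3.
lane 6 has just one choice, so lane 6 = 1. So lane 2, lane 3 can't be 1.
lane 1's domain is down to {4}, so lane 1 = 4. So lane 3 can't be 4.
lane 2's domain is down to {5}, so lane 2 = 5.
lane 3's domain is down to {2}, so lane 3 = 2.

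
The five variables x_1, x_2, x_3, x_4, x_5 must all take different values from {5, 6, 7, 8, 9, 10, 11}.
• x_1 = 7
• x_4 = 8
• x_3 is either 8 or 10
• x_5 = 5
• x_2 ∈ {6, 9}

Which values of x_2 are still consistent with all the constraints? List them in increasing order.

x_1 has just one choice, so x_1 = 7.
x_4's domain is down to {8}, so x_4 = 8. Eliminate 8 elsewhere: x_3.
x_5 must be 5 (only option left).
x_3's domain is down to {10}, so x_3 = 10.
No further eliminations apply; x_2 can still be any of 6, 9.

6, 9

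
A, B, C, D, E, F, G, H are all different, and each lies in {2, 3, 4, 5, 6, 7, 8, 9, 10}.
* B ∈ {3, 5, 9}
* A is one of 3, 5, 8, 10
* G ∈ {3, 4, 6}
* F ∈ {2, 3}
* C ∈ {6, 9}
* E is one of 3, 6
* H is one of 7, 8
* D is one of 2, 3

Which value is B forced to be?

D and F between them cover only {2, 3} — a naked pair. Remove those values from A, B, E, G.
E must be 6 (only option left). Strike 6 from C, G.
G's domain is down to {4}, so G = 4.
That leaves C = 9. Eliminate 9 elsewhere: B.
So B = 5.

5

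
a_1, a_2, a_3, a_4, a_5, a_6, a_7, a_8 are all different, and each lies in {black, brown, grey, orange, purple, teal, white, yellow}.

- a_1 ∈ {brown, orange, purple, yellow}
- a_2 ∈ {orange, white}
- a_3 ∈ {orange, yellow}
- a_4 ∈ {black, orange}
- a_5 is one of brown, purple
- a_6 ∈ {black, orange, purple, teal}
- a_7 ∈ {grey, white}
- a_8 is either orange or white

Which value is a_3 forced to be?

yellow

Among the 8 variables, grey fits only a_7 (and all 8 values in {black, brown, grey, orange, purple, teal, white, yellow} must be used), so a_7 = grey.
Among the 7 still-open variables, teal fits only a_6 (and all 7 values in {black, brown, orange, purple, teal, white, yellow} must be used), so a_6 = teal.
The 6 still-open variables together cover exactly {black, brown, orange, purple, white, yellow} — 6 values for 6 variables — and black appears only in a_4's list, so a_4 = black.
a_2 and a_8 between them cover only {orange, white} — a naked pair. Remove those values from a_1, a_3.
So a_3 = yellow.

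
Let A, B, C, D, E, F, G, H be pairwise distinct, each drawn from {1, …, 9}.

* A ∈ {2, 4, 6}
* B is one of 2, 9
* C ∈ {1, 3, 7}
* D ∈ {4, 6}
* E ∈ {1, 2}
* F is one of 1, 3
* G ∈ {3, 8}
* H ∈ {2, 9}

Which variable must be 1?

The 8 variables draw from only 8 values {1, 2, 3, 4, 6, 7, 8, 9}, so each is used; only C can be 7, hence C = 7.
The 7 still-open variables draw from only 7 values {1, 2, 3, 4, 6, 8, 9}, so each is used; only G can be 8, hence G = 8.
The 6 still-open variables together cover exactly {1, 2, 3, 4, 6, 9} — 6 values for 6 variables — and 3 appears only in F's list, so F = 3.
The 5 still-open variables draw from only 5 values {1, 2, 4, 6, 9}, so each is used; only E can be 1, hence E = 1.

E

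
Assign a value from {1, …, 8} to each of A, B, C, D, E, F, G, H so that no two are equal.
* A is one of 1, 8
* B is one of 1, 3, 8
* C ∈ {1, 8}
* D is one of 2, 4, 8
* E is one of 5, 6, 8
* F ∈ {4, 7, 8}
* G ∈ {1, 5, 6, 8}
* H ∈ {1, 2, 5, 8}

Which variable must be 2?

H

Among the 8 variables, 3 fits only B (and all 8 values in {1, 2, 3, 4, 5, 6, 7, 8} must be used), so B = 3.
The 7 still-open variables draw from only 7 values {1, 2, 4, 5, 6, 7, 8}, so each is used; only F can be 7, hence F = 7.
The 6 still-open variables draw from only 6 values {1, 2, 4, 5, 6, 8}, so each is used; only D can be 4, hence D = 4.
The 5 still-open variables together cover exactly {1, 2, 5, 6, 8} — 5 values for 5 variables — and 2 appears only in H's list, so H = 2.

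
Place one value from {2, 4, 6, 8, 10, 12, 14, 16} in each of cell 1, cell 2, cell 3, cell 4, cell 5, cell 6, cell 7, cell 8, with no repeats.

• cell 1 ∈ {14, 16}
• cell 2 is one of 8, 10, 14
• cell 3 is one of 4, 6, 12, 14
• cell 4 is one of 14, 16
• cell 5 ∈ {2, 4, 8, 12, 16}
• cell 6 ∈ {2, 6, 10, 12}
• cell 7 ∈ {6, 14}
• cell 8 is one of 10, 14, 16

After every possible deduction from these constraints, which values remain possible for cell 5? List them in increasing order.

cell 1 and cell 4 share exactly the 2 values {14, 16}; by pigeonhole those values go to them, so strike 14, 16 from cell 2, cell 3, cell 5, cell 7, cell 8.
cell 7 has just one choice, so cell 7 = 6. So cell 3, cell 6 can't be 6.
cell 8 has just one choice, so cell 8 = 10. So cell 2, cell 6 can't be 10.
cell 2 has just one choice, so cell 2 = 8. Strike 8 from cell 5.
No further eliminations apply; cell 5 can still be any of 2, 4, 12.

2, 4, 12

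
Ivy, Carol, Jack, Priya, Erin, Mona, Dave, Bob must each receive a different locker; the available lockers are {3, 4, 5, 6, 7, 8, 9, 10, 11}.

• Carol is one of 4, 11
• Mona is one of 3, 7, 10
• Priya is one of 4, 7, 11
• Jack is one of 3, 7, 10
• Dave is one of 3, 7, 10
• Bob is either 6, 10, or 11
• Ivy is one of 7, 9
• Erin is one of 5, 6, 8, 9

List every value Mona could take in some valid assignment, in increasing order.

3, 7, 10

Jack, Mona, Dave between them cover only {3, 7, 10} — a naked triple. Remove those values from Ivy, Priya, Bob.
Ivy's domain is down to {9}, so Ivy = 9. Strike 9 from Erin.
Carol and Priya between them cover only {4, 11} — a naked pair. Remove those values from Bob.
Bob has just one choice, so Bob = 6. Remove 6 from Erin.
No further eliminations apply; Mona can still be any of 3, 7, 10.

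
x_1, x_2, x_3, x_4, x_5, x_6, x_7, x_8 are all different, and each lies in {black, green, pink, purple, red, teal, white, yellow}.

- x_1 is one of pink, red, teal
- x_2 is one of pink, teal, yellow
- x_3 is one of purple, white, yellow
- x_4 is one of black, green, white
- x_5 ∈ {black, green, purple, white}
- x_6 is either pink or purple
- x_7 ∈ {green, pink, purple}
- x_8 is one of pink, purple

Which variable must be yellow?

x_3

The 8 variables draw from only 8 values {black, green, pink, purple, red, teal, white, yellow}, so each is used; only x_1 can be red, hence x_1 = red.
Among the 7 still-open variables, teal fits only x_2 (and all 7 values in {black, green, pink, purple, teal, white, yellow} must be used), so x_2 = teal.
The 6 still-open variables draw from only 6 values {black, green, pink, purple, white, yellow}, so each is used; only x_3 can be yellow, hence x_3 = yellow.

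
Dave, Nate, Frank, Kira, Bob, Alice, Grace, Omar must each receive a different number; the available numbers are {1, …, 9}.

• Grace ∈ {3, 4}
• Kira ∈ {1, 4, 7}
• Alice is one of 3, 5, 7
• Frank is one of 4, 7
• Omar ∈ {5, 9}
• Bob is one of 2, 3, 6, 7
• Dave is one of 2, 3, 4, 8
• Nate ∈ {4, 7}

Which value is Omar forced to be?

9

Nate and Frank share exactly the 2 values {4, 7}; by pigeonhole those values go to them, so strike 4, 7 from Dave, Kira, Bob, Alice, Grace.
Kira's domain is down to {1}, so Kira = 1.
Grace's domain is down to {3}, so Grace = 3. Eliminate 3 elsewhere: Dave, Bob, Alice.
Alice's domain is down to {5}, so Alice = 5. Eliminate 5 elsewhere: Omar.
So Omar = 9.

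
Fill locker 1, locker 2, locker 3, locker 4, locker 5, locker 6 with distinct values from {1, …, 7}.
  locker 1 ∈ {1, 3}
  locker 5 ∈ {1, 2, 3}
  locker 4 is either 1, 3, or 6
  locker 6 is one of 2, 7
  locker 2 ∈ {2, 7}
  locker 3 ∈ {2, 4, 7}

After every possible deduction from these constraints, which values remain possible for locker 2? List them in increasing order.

2, 7

Among the 6 variables, 4 fits only locker 3 (and all 6 values in {1, 2, 3, 4, 6, 7} must be used), so locker 3 = 4.
The 5 still-open variables together cover exactly {1, 2, 3, 6, 7} — 5 values for 5 variables — and 6 appears only in locker 4's list, so locker 4 = 6.
The 2 variables locker 2 and locker 6 are confined to {2, 7}, which locks those values in; drop them from locker 5.
No further eliminations apply; locker 2 can still be any of 2, 7.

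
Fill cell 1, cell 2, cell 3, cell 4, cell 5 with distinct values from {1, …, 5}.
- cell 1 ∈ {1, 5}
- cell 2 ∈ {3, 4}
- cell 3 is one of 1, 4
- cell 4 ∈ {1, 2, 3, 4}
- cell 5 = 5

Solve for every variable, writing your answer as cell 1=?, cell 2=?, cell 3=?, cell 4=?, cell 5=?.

cell 5 has just one choice, so cell 5 = 5. Eliminate 5 elsewhere: cell 1.
cell 1 has just one choice, so cell 1 = 1. Eliminate 1 elsewhere: cell 3, cell 4.
cell 3 must be 4 (only option left). Remove 4 from cell 2, cell 4.
That leaves cell 2 = 3. Eliminate 3 elsewhere: cell 4.
cell 4 must be 2 (only option left).

cell 1=1, cell 2=3, cell 3=4, cell 4=2, cell 5=5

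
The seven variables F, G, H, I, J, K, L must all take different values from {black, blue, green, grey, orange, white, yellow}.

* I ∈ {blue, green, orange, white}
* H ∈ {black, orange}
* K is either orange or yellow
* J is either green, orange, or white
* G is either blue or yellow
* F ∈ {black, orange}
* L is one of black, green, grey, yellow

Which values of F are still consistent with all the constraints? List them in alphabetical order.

black, orange

The 7 variables draw from only 7 values {black, blue, green, grey, orange, white, yellow}, so each is used; only L can be grey, hence L = grey.
F and H share exactly the 2 values {black, orange}; by pigeonhole those values go to them, so strike black, orange from I, J, K.
That leaves K = yellow. So G can't be yellow.
That leaves G = blue. Strike blue from I.
No further eliminations apply; F can still be any of black, orange.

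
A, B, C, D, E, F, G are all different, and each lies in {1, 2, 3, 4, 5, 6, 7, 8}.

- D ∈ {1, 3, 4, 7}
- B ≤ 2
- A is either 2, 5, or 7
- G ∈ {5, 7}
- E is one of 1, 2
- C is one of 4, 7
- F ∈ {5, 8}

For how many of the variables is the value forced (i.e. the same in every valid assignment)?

The 7 variables draw from only 7 values {1, 2, 3, 4, 5, 7, 8}, so each is used; only D can be 3, hence D = 3.
The 6 still-open variables together cover exactly {1, 2, 4, 5, 7, 8} — 6 values for 6 variables — and 4 appears only in C's list, so C = 4.
The 5 still-open variables together cover exactly {1, 2, 5, 7, 8} — 5 values for 5 variables — and 8 appears only in F's list, so F = 8.
B and E share exactly the 2 values {1, 2}; by pigeonhole those values go to them, so strike 1, 2 from A.
Determined: C=4, D=3, F=8. The other variables each still have more than one consistent value. That makes 3.

3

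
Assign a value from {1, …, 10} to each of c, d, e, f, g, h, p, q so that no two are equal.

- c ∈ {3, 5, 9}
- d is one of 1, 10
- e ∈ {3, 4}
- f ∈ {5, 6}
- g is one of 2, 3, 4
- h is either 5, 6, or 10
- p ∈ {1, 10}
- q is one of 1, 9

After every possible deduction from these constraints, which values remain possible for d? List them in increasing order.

1, 10

The 8 variables draw from only 8 values {1, 2, 3, 4, 5, 6, 9, 10}, so each is used; only g can be 2, hence g = 2.
The 7 still-open variables together cover exactly {1, 3, 4, 5, 6, 9, 10} — 7 values for 7 variables — and 4 appears only in e's list, so e = 4.
Among the 6 still-open variables, 3 fits only c (and all 6 values in {1, 3, 5, 6, 9, 10} must be used), so c = 3.
The 5 still-open variables together cover exactly {1, 5, 6, 9, 10} — 5 values for 5 variables — and 9 appears only in q's list, so q = 9.
The 2 variables d and p are confined to {1, 10}, which locks those values in; drop them from h.
No further eliminations apply; d can still be any of 1, 10.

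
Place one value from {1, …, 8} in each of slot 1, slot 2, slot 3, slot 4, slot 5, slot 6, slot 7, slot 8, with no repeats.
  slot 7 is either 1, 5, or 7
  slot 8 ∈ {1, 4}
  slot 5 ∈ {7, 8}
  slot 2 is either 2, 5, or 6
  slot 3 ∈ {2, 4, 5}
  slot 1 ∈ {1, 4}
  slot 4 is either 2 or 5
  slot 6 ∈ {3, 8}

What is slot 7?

7

The 8 variables together cover exactly {1, 2, 3, 4, 5, 6, 7, 8} — 8 values for 8 variables — and 3 appears only in slot 6's list, so slot 6 = 3.
The 7 still-open variables draw from only 7 values {1, 2, 4, 5, 6, 7, 8}, so each is used; only slot 2 can be 6, hence slot 2 = 6.
The 6 still-open variables together cover exactly {1, 2, 4, 5, 7, 8} — 6 values for 6 variables — and 8 appears only in slot 5's list, so slot 5 = 8.
The 5 still-open variables draw from only 5 values {1, 2, 4, 5, 7}, so each is used; only slot 7 can be 7, hence slot 7 = 7.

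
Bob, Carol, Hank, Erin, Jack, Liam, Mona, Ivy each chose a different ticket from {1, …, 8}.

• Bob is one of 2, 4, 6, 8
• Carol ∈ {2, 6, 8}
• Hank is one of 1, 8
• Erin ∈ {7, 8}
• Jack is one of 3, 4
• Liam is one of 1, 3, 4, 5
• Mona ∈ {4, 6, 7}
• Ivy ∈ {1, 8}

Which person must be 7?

Erin

The 8 variables together cover exactly {1, 2, 3, 4, 5, 6, 7, 8} — 8 values for 8 variables — and 5 appears only in Liam's list, so Liam = 5.
The 7 still-open variables together cover exactly {1, 2, 3, 4, 6, 7, 8} — 7 values for 7 variables — and 3 appears only in Jack's list, so Jack = 3.
Hank and Ivy between them cover only {1, 8} — a naked pair. Remove those values from Bob, Carol, Erin.
So 7 goes to Erin.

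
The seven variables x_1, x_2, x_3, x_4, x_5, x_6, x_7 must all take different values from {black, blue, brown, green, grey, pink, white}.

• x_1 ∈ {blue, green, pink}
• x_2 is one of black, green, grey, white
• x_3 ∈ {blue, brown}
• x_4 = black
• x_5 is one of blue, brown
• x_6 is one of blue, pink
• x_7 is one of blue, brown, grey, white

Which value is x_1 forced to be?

green

x_4 has just one choice, so x_4 = black. So x_2 can't be black.
The 2 variables x_3 and x_5 are confined to {blue, brown}, which locks those values in; drop them from x_1, x_6, x_7.
That leaves x_6 = pink. Strike pink from x_1.
So x_1 = green.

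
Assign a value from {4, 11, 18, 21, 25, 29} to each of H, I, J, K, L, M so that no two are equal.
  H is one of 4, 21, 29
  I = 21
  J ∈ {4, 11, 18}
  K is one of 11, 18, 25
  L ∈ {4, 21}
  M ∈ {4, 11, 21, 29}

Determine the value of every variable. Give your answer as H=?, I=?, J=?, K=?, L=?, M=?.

H=29, I=21, J=18, K=25, L=4, M=11

I has just one choice, so I = 21. Eliminate 21 elsewhere: H, L, M.
That leaves L = 4. Remove 4 from H, J, M.
That leaves H = 29. Eliminate 29 elsewhere: M.
M has just one choice, so M = 11. Eliminate 11 elsewhere: J, K.
That leaves J = 18. So K can't be 18.
K's domain is down to {25}, so K = 25.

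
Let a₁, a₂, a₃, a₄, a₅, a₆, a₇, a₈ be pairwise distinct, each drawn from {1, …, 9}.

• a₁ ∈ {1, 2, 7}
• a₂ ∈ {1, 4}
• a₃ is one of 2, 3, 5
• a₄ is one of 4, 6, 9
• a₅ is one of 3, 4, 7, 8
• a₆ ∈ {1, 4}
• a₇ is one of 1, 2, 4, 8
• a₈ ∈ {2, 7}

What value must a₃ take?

5

a₂ and a₆ between them cover only {1, 4} — a naked pair. Remove those values from a₁, a₄, a₅, a₇.
a₁ and a₈ between them cover only {2, 7} — a naked pair. Remove those values from a₃, a₅, a₇.
a₇ has just one choice, so a₇ = 8. Remove 8 from a₅.
That leaves a₅ = 3. Eliminate 3 elsewhere: a₃.
So a₃ = 5.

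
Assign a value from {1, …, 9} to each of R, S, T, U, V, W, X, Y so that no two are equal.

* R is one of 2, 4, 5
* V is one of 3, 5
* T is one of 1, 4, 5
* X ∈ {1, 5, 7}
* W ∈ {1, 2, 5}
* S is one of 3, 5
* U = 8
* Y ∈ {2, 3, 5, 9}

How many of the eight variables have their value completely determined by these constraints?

U must be 8 (only option left).
The 7 still-open variables together cover exactly {1, 2, 3, 4, 5, 7, 9} — 7 values for 7 variables — and 7 appears only in X's list, so X = 7.
The 6 still-open variables together cover exactly {1, 2, 3, 4, 5, 9} — 6 values for 6 variables — and 9 appears only in Y's list, so Y = 9.
S and V share exactly the 2 values {3, 5}; by pigeonhole those values go to them, so strike 3, 5 from R, T, W.
Determined: U=8, X=7, Y=9. The other variables each still have more than one consistent value. That makes 3.

3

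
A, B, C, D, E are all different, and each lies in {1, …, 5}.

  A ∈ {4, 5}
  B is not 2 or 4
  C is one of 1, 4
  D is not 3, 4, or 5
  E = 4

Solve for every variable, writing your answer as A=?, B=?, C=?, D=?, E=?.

E has just one choice, so E = 4. Remove 4 from A, C.
That leaves A = 5. So B can't be 5.
That leaves C = 1. Strike 1 from B, D.
That leaves D = 2.
B must be 3 (only option left).

A=5, B=3, C=1, D=2, E=4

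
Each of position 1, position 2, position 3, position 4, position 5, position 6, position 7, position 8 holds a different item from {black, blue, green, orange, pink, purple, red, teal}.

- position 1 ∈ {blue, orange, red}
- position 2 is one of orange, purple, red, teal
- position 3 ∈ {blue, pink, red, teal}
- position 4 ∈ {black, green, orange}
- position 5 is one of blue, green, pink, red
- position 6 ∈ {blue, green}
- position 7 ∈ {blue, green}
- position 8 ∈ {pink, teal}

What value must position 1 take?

orange

The 8 variables together cover exactly {black, blue, green, orange, pink, purple, red, teal} — 8 values for 8 variables — and black appears only in position 4's list, so position 4 = black.
The 7 still-open variables draw from only 7 values {blue, green, orange, pink, purple, red, teal}, so each is used; only position 2 can be purple, hence position 2 = purple.
Among the 6 still-open variables, orange fits only position 1 (and all 6 values in {blue, green, orange, pink, red, teal} must be used), so position 1 = orange.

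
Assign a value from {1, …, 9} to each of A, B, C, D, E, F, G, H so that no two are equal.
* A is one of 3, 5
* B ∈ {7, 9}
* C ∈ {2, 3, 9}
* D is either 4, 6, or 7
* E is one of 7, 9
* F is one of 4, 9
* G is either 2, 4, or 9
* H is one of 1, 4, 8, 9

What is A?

5

B and E share exactly the 2 values {7, 9}; by pigeonhole those values go to them, so strike 7, 9 from C, D, F, G, H.
F must be 4 (only option left). Strike 4 from D, G, H.
G's domain is down to {2}, so G = 2. Remove 2 from C.
That leaves C = 3. Remove 3 from A.
So A = 5.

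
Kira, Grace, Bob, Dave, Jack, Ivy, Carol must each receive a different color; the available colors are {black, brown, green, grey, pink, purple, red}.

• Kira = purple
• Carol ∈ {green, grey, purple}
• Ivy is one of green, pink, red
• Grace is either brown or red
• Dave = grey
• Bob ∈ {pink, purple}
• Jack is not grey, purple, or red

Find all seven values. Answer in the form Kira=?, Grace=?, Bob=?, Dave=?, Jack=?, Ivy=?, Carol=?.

Kira must be purple (only option left). Strike purple from Bob, Carol.
Bob's domain is down to {pink}, so Bob = pink. Remove pink from Jack, Ivy.
That leaves Dave = grey. Eliminate grey elsewhere: Carol.
Carol must be green (only option left). Strike green from Jack, Ivy.
Ivy's domain is down to {red}, so Ivy = red. Eliminate red elsewhere: Grace.
Grace must be brown (only option left). Remove brown from Jack.
Jack's domain is down to {black}, so Jack = black.

Kira=purple, Grace=brown, Bob=pink, Dave=grey, Jack=black, Ivy=red, Carol=green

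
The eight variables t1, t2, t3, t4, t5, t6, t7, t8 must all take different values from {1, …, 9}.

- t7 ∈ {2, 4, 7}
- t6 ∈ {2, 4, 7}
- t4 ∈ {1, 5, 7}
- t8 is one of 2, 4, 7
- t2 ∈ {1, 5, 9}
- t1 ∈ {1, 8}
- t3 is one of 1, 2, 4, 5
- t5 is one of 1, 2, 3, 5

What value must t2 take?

The 8 variables together cover exactly {1, 2, 3, 4, 5, 7, 8, 9} — 8 values for 8 variables — and 3 appears only in t5's list, so t5 = 3.
The 7 still-open variables draw from only 7 values {1, 2, 4, 5, 7, 8, 9}, so each is used; only t1 can be 8, hence t1 = 8.
Among the 6 still-open variables, 9 fits only t2 (and all 6 values in {1, 2, 4, 5, 7, 9} must be used), so t2 = 9.

9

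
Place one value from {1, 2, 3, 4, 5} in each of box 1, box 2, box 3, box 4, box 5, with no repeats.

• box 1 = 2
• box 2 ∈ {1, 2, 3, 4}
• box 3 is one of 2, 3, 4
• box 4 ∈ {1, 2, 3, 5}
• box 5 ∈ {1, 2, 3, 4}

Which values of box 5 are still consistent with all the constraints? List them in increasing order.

1, 3, 4

box 1's domain is down to {2}, so box 1 = 2. Strike 2 from box 2, box 3, box 4, box 5.
The 4 still-open variables together cover exactly {1, 3, 4, 5} — 4 values for 4 variables — and 5 appears only in box 4's list, so box 4 = 5.
No further eliminations apply; box 5 can still be any of 1, 3, 4.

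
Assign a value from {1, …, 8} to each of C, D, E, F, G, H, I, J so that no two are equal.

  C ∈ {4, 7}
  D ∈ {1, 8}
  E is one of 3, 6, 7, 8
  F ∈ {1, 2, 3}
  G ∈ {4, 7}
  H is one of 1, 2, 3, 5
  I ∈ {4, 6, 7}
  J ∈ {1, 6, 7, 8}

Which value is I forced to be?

6

Among the 8 variables, 5 fits only H (and all 8 values in {1, 2, 3, 4, 5, 6, 7, 8} must be used), so H = 5.
The 7 still-open variables together cover exactly {1, 2, 3, 4, 6, 7, 8} — 7 values for 7 variables — and 2 appears only in F's list, so F = 2.
The 6 still-open variables draw from only 6 values {1, 3, 4, 6, 7, 8}, so each is used; only E can be 3, hence E = 3.
C and G share exactly the 2 values {4, 7}; by pigeonhole those values go to them, so strike 4, 7 from I, J.
So I = 6.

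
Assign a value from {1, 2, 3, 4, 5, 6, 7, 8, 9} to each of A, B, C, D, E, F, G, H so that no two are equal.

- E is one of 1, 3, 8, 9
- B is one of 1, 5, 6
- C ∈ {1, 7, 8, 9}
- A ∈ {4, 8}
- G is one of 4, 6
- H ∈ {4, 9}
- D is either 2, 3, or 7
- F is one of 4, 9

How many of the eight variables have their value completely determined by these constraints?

2

The 2 variables F and H are confined to {4, 9}, which locks those values in; drop them from A, C, E, G.
That leaves A = 8. Strike 8 from C, E.
G must be 6 (only option left). Remove 6 from B.
Determined: A=8, G=6. The other variables each still have more than one consistent value. That makes 2.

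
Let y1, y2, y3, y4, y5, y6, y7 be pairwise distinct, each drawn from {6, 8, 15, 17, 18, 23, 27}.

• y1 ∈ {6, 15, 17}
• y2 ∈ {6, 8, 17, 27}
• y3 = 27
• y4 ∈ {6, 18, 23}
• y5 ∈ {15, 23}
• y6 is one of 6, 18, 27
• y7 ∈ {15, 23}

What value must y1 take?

y3 must be 27 (only option left). So y2, y6 can't be 27.
The 6 still-open variables draw from only 6 values {6, 8, 15, 17, 18, 23}, so each is used; only y2 can be 8, hence y2 = 8.
The 5 still-open variables together cover exactly {6, 15, 17, 18, 23} — 5 values for 5 variables — and 17 appears only in y1's list, so y1 = 17.

17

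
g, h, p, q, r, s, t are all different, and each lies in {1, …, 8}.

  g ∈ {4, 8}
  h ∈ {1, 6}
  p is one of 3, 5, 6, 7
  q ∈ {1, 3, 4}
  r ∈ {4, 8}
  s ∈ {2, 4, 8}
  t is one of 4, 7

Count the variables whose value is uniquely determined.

2

The 2 variables g and r are confined to {4, 8}, which locks those values in; drop them from q, s, t.
s's domain is down to {2}, so s = 2.
t has just one choice, so t = 7. So p can't be 7.
Determined: s=2, t=7. The other variables each still have more than one consistent value. That makes 2.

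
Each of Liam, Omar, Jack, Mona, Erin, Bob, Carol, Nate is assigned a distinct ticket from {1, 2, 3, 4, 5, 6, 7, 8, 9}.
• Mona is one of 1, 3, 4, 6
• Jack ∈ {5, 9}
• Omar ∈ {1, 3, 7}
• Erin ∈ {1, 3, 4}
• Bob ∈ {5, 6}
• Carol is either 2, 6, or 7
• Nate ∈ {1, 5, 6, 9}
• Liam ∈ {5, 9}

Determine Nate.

Among the 8 variables, 2 fits only Carol (and all 8 values in {1, 2, 3, 4, 5, 6, 7, 9} must be used), so Carol = 2.
The 7 still-open variables together cover exactly {1, 3, 4, 5, 6, 7, 9} — 7 values for 7 variables — and 7 appears only in Omar's list, so Omar = 7.
Liam and Jack between them cover only {5, 9} — a naked pair. Remove those values from Bob, Nate.
Bob's domain is down to {6}, so Bob = 6. Strike 6 from Mona, Nate.
So Nate = 1.

1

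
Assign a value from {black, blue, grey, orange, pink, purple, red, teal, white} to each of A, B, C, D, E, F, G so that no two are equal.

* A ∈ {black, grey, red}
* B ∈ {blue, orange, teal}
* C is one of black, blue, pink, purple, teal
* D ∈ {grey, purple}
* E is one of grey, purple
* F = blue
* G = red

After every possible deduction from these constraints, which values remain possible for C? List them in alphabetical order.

pink, teal

F's domain is down to {blue}, so F = blue. Eliminate blue elsewhere: B, C.
That leaves G = red. So A can't be red.
D and E between them cover only {grey, purple} — a naked pair. Remove those values from A, C.
A must be black (only option left). Strike black from C.
No further eliminations apply; C can still be any of pink, teal.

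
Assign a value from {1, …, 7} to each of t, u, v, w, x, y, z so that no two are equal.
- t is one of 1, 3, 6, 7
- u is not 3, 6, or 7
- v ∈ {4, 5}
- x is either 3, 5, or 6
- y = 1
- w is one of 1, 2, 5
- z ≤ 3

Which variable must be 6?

x

y's domain is down to {1}, so y = 1. Strike 1 from t, u, w, z.
The 6 still-open variables together cover exactly {2, 3, 4, 5, 6, 7} — 6 values for 6 variables — and 7 appears only in t's list, so t = 7.
The 5 still-open variables draw from only 5 values {2, 3, 4, 5, 6}, so each is used; only x can be 6, hence x = 6.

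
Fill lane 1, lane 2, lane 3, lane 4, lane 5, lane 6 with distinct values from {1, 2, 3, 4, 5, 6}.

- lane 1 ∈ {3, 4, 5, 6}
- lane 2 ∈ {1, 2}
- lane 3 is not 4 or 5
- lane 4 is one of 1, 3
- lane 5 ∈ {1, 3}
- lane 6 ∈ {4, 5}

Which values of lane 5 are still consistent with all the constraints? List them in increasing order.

1, 3

lane 4 and lane 5 between them cover only {1, 3} — a naked pair. Remove those values from lane 1, lane 2, lane 3.
That leaves lane 2 = 2. Eliminate 2 elsewhere: lane 3.
lane 3's domain is down to {6}, so lane 3 = 6. So lane 1 can't be 6.
No further eliminations apply; lane 5 can still be any of 1, 3.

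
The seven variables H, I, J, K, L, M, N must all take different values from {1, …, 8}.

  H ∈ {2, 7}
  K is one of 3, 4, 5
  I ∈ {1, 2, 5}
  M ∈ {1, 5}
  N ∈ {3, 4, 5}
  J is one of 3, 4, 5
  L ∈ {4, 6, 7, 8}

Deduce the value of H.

The 3 variables J, K, N are confined to {3, 4, 5}, which locks those values in; drop them from I, L, M.
M must be 1 (only option left). Eliminate 1 elsewhere: I.
I must be 2 (only option left). Remove 2 from H.
So H = 7.

7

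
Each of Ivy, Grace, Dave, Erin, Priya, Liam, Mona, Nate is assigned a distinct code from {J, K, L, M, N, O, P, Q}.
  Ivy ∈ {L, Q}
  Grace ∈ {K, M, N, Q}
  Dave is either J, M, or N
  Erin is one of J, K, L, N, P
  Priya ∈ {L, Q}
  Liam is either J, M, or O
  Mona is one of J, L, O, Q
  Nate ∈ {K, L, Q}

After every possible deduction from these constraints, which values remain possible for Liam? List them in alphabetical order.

J, M, O

The 8 variables draw from only 8 values {J, K, L, M, N, O, P, Q}, so each is used; only Erin can be P, hence Erin = P.
Ivy and Priya share exactly the 2 values {L, Q}; by pigeonhole those values go to them, so strike L, Q from Grace, Mona, Nate.
Nate must be K (only option left). Eliminate K elsewhere: Grace.
No further eliminations apply; Liam can still be any of J, M, O.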